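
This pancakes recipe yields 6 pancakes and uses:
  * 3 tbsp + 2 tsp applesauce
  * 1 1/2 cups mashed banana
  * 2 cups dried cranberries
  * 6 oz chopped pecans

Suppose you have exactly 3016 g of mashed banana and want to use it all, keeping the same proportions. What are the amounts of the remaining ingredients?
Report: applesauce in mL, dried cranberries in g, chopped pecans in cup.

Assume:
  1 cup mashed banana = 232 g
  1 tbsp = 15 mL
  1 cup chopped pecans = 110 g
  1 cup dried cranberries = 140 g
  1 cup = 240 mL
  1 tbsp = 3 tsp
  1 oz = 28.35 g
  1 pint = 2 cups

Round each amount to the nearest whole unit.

applesauce: 477 mL; dried cranberries: 2427 g; chopped pecans: 13 cup

The original recipe has 348 g of mashed banana, so the scaling factor is 3016 ÷ 348 = 26/3.
applesauce: (3 tbsp + 2 tsp = 11/3 tbsp) × 26/3 × 15 mL/tbsp ≈ 477 mL
dried cranberries: 2 cup × 26/3 × 140 g/cup ≈ 2427 g
chopped pecans: 6 oz × 26/3 × 28.35 g/oz ÷ 110 g/cup ≈ 13 cup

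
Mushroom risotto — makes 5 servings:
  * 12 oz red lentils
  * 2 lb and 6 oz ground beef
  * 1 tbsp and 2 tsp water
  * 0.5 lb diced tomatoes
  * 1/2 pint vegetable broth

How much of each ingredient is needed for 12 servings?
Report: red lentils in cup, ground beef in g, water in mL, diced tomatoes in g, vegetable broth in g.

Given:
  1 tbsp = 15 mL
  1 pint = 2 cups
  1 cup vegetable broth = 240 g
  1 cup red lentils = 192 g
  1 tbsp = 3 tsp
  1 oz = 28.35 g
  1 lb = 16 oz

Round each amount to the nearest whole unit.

red lentils: 4 cup; ground beef: 2586 g; water: 60 mL; diced tomatoes: 544 g; vegetable broth: 576 g

Scaling factor: 12/5 = 2.4.
red lentils: 12 oz × 12/5 × 28.35 g/oz ÷ 192 g/cup ≈ 4 cup
ground beef: (2 lb + 6 oz = 2.375 lb) × 12/5 × 16 oz/lb × 28.35 g/oz ≈ 2586 g
water: (1 tbsp + 2 tsp = 5/3 tbsp) × 12/5 × 15 mL/tbsp = 60 mL
diced tomatoes: 0.5 lb × 12/5 × 16 oz/lb × 28.35 g/oz ≈ 544 g
vegetable broth: 0.5 pint × 12/5 × 2 cup/pint × 240 g/cup = 576 g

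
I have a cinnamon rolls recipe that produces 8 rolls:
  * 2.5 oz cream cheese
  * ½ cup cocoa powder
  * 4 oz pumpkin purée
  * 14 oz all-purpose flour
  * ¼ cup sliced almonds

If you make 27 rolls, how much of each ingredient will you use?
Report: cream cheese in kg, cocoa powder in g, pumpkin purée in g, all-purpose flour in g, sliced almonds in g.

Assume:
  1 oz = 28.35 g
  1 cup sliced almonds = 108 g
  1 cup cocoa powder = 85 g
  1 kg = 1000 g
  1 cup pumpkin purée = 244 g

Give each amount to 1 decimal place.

cream cheese: 0.2 kg; cocoa powder: 143.4 g; pumpkin purée: 382.7 g; all-purpose flour: 1339.5 g; sliced almonds: 91.1 g

Scaling factor: 27/8 = 3.375.
cream cheese: 2.5 oz × 27/8 × 28.35 g/oz ÷ 1000 g/kg ≈ 0.2 kg
cocoa powder: 0.5 cup × 27/8 × 85 g/cup ≈ 143.4 g
pumpkin purée: 4 oz × 27/8 × 28.35 g/oz ≈ 382.7 g
all-purpose flour: 14 oz × 27/8 × 28.35 g/oz ≈ 1339.5 g
sliced almonds: 0.25 cup × 27/8 × 108 g/cup ≈ 91.1 g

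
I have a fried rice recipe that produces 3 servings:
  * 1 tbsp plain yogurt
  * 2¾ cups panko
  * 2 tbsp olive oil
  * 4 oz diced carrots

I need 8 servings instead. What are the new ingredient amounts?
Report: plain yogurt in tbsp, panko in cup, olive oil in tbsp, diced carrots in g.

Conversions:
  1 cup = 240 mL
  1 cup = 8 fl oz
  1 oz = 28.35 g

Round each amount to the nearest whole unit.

Scaling factor: 8/3.
plain yogurt: 1 tbsp × 8/3 ≈ 3 tbsp
panko: 2.75 cup × 8/3 ≈ 7 cup
olive oil: 2 tbsp × 8/3 ≈ 5 tbsp
diced carrots: 4 oz × 8/3 × 28.35 g/oz ≈ 302 g

plain yogurt: 3 tbsp; panko: 7 cup; olive oil: 5 tbsp; diced carrots: 302 g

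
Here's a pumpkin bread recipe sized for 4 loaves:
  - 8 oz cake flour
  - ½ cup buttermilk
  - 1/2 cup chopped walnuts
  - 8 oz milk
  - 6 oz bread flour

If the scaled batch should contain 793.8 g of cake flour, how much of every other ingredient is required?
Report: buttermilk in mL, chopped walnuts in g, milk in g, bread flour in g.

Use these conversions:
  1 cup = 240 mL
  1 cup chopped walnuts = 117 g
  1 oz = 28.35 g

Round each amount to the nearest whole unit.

buttermilk: 420 mL; chopped walnuts: 205 g; milk: 794 g; bread flour: 595 g

The original recipe has 226.8 g of cake flour, so the scaling factor is 793.8 ÷ 226.8 = 7/2 = 3.5.
buttermilk: 0.5 cup × 7/2 × 240 mL/cup = 420 mL
chopped walnuts: 0.5 cup × 7/2 × 117 g/cup ≈ 205 g
milk: 8 oz × 7/2 × 28.35 g/oz ≈ 794 g
bread flour: 6 oz × 7/2 × 28.35 g/oz ≈ 595 g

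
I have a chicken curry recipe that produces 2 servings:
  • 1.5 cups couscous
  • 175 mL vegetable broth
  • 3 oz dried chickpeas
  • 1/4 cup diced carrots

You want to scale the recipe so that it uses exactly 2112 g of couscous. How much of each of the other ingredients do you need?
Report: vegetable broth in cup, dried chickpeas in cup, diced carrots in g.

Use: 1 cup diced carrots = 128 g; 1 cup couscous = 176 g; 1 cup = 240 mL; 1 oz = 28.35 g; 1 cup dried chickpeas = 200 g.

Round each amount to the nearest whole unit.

The original recipe has 264 g of couscous, so the scaling factor is 2112 ÷ 264 = 8.
vegetable broth: 175 mL × 8 ÷ 240 mL/cup ≈ 6 cup
dried chickpeas: 3 oz × 8 × 28.35 g/oz ÷ 200 g/cup ≈ 3 cup
diced carrots: 0.25 cup × 8 × 128 g/cup = 256 g

vegetable broth: 6 cup; dried chickpeas: 3 cup; diced carrots: 256 g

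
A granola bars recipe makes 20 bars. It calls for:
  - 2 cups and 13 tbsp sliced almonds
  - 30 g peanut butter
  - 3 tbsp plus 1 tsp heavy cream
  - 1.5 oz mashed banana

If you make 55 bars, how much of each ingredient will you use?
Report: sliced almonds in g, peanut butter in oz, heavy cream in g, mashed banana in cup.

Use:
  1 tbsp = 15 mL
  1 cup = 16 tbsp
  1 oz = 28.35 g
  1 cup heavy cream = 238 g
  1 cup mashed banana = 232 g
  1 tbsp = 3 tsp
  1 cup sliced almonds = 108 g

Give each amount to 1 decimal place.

Scaling factor: 55/20 = 11/4 = 2.75.
sliced almonds: (2 cup + 13 tbsp = 2.8125 cup) × 11/4 × 108 g/cup ≈ 835.3 g
peanut butter: 30 g × 11/4 ÷ 28.35 g/oz ≈ 2.9 oz
heavy cream: (3 tbsp + 1 tsp = 10/3 tbsp) × 11/4 ÷ 16 tbsp/cup × 238 g/cup ≈ 136.4 g
mashed banana: 1.5 oz × 11/4 × 28.35 g/oz ÷ 232 g/cup ≈ 0.5 cup

sliced almonds: 835.3 g; peanut butter: 2.9 oz; heavy cream: 136.4 g; mashed banana: 0.5 cup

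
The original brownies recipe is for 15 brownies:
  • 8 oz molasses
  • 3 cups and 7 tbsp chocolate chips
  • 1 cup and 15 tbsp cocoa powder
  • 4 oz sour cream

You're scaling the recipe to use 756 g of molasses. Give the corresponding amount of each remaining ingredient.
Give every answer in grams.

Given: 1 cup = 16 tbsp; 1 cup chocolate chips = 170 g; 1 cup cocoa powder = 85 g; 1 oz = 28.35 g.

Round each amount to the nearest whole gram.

chocolate chips: 1948 g; cocoa powder: 549 g; sour cream: 378 g

The original recipe has 226.8 g of molasses, so the scaling factor is 756 ÷ 226.8 = 10/3.
chocolate chips: (3 cup + 7 tbsp = 3.4375 cup) × 10/3 × 170 g/cup ≈ 1948 g
cocoa powder: (1 cup + 15 tbsp = 1.9375 cup) × 10/3 × 85 g/cup ≈ 549 g
sour cream: 4 oz × 10/3 × 28.35 g/oz = 378 g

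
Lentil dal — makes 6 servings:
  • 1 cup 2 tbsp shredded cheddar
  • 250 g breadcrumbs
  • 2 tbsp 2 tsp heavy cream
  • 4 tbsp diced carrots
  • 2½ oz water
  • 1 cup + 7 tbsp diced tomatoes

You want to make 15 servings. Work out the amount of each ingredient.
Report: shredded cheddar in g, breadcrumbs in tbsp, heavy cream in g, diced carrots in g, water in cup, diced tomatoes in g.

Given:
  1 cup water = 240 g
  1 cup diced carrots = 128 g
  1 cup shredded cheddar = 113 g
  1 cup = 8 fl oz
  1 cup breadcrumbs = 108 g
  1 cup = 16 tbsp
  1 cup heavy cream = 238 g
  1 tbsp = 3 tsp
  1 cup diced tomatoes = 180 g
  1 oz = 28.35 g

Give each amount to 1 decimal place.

Scaling factor: 15/6 = 5/2 = 2.5.
shredded cheddar: (1 cup + 2 tbsp = 1.125 cup) × 5/2 × 113 g/cup ≈ 317.8 g
breadcrumbs: 250 g × 5/2 ÷ 108 g/cup × 16 tbsp/cup ≈ 92.6 tbsp
heavy cream: (2 tbsp + 2 tsp = 8/3 tbsp) × 5/2 ÷ 16 tbsp/cup × 238 g/cup ≈ 99.2 g
diced carrots: 4 tbsp × 5/2 ÷ 16 tbsp/cup × 128 g/cup = 80.0 g
water: 2.5 oz × 5/2 × 28.35 g/oz ÷ 240 g/cup ≈ 0.7 cup
diced tomatoes: (1 cup + 7 tbsp = 1.4375 cup) × 5/2 × 180 g/cup ≈ 646.9 g

shredded cheddar: 317.8 g; breadcrumbs: 92.6 tbsp; heavy cream: 99.2 g; diced carrots: 80.0 g; water: 0.7 cup; diced tomatoes: 646.9 g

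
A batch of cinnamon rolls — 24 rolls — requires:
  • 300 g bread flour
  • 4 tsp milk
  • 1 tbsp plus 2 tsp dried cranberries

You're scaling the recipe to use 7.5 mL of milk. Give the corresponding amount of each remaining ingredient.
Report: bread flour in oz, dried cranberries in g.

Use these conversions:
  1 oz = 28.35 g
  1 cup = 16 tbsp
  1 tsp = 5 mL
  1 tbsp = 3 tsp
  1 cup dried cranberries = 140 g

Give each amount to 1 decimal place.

bread flour: 4.0 oz; dried cranberries: 5.5 g

The original recipe has 20 mL of milk, so the scaling factor is 7.5 ÷ 20 = 3/8 = 0.375.
bread flour: 300 g × 3/8 ÷ 28.35 g/oz ≈ 4.0 oz
dried cranberries: (1 tbsp + 2 tsp = 5/3 tbsp) × 3/8 ÷ 16 tbsp/cup × 140 g/cup ≈ 5.5 g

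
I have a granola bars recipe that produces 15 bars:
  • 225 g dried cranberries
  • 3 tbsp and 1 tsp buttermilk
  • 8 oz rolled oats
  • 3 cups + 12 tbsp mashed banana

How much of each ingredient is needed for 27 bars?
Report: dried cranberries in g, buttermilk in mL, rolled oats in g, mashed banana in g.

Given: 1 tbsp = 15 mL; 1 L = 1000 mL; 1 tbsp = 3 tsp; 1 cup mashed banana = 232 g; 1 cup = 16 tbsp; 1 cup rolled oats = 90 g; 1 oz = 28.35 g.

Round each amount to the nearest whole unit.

dried cranberries: 405 g; buttermilk: 90 mL; rolled oats: 408 g; mashed banana: 1566 g

Scaling factor: 27/15 = 9/5 = 1.8.
dried cranberries: 225 g × 9/5 = 405 g
buttermilk: (3 tbsp + 1 tsp = 10/3 tbsp) × 9/5 × 15 mL/tbsp = 90 mL
rolled oats: 8 oz × 9/5 × 28.35 g/oz ≈ 408 g
mashed banana: (3 cup + 12 tbsp = 3.75 cup) × 9/5 × 232 g/cup = 1566 g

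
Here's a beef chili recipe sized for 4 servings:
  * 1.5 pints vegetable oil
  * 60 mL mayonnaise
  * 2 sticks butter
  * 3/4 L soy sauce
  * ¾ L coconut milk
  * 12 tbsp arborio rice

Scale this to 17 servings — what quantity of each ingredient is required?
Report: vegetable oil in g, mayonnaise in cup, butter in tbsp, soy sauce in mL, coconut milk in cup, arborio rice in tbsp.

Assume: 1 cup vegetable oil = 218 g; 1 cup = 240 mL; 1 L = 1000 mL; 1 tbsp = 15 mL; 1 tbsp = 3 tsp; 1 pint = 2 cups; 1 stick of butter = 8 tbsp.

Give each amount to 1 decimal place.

Scaling factor: 17/4 = 4.25.
vegetable oil: 1.5 pint × 17/4 × 2 cup/pint × 218 g/cup = 2779.5 g
mayonnaise: 60 mL × 17/4 ÷ 240 mL/cup ≈ 1.1 cup
butter: 2 stick × 17/4 × 8 tbsp/stick = 68.0 tbsp
soy sauce: 0.75 L × 17/4 × 1000 mL/L = 3187.5 mL
coconut milk: 0.75 L × 17/4 × 1000 mL/L ÷ 240 mL/cup ≈ 13.3 cup
arborio rice: 12 tbsp × 17/4 = 51.0 tbsp

vegetable oil: 2779.5 g; mayonnaise: 1.1 cup; butter: 68.0 tbsp; soy sauce: 3187.5 mL; coconut milk: 13.3 cup; arborio rice: 51.0 tbsp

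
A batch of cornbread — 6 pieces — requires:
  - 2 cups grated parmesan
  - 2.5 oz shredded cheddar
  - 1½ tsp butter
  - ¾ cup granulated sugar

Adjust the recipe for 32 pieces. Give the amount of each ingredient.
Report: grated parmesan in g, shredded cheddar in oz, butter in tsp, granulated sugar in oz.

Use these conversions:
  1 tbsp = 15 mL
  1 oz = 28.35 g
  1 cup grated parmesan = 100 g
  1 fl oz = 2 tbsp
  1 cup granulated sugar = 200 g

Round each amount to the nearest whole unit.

Scaling factor: 32/6 = 16/3.
grated parmesan: 2 cup × 16/3 × 100 g/cup ≈ 1067 g
shredded cheddar: 2.5 oz × 16/3 ≈ 13 oz
butter: 1.5 tsp × 16/3 = 8 tsp
granulated sugar: 0.75 cup × 16/3 × 200 g/cup ÷ 28.35 g/oz ≈ 28 oz

grated parmesan: 1067 g; shredded cheddar: 13 oz; butter: 8 tsp; granulated sugar: 28 oz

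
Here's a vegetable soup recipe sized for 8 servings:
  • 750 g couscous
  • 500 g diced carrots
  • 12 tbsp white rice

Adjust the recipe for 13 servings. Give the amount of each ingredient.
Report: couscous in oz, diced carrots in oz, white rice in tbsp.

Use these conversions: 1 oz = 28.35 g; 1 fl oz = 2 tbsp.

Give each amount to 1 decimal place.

Scaling factor: 13/8 = 1.625.
couscous: 750 g × 13/8 ÷ 28.35 g/oz ≈ 43.0 oz
diced carrots: 500 g × 13/8 ÷ 28.35 g/oz ≈ 28.7 oz
white rice: 12 tbsp × 13/8 = 19.5 tbsp

couscous: 43.0 oz; diced carrots: 28.7 oz; white rice: 19.5 tbsp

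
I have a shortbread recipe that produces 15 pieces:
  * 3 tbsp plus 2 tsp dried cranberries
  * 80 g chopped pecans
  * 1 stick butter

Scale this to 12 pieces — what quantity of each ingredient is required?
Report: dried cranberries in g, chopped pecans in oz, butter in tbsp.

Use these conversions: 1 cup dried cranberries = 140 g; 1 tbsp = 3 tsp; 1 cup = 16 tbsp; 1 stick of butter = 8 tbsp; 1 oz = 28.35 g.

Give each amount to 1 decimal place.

dried cranberries: 25.7 g; chopped pecans: 2.3 oz; butter: 6.4 tbsp

Scaling factor: 12/15 = 4/5 = 0.8.
dried cranberries: (3 tbsp + 2 tsp = 11/3 tbsp) × 4/5 ÷ 16 tbsp/cup × 140 g/cup ≈ 25.7 g
chopped pecans: 80 g × 4/5 ÷ 28.35 g/oz ≈ 2.3 oz
butter: 1 stick × 4/5 × 8 tbsp/stick = 6.4 tbsp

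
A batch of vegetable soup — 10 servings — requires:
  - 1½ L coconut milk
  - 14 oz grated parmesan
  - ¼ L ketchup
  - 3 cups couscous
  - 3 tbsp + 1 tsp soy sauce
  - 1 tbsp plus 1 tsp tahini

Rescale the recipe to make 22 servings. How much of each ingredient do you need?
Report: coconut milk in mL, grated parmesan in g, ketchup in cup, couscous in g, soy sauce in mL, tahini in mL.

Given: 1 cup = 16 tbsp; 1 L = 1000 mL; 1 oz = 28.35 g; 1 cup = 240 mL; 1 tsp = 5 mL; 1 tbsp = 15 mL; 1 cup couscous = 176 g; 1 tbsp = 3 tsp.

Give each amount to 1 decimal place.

Scaling factor: 22/10 = 11/5 = 2.2.
coconut milk: 1.5 L × 11/5 × 1000 mL/L = 3300.0 mL
grated parmesan: 14 oz × 11/5 × 28.35 g/oz ≈ 873.2 g
ketchup: 0.25 L × 11/5 × 1000 mL/L ÷ 240 mL/cup ≈ 2.3 cup
couscous: 3 cup × 11/5 × 176 g/cup = 1161.6 g
soy sauce: (3 tbsp + 1 tsp = 10/3 tbsp) × 11/5 × 15 mL/tbsp = 110.0 mL
tahini: (1 tbsp + 1 tsp = 4/3 tbsp) × 11/5 × 15 mL/tbsp = 44.0 mL

coconut milk: 3300.0 mL; grated parmesan: 873.2 g; ketchup: 2.3 cup; couscous: 1161.6 g; soy sauce: 110.0 mL; tahini: 44.0 mL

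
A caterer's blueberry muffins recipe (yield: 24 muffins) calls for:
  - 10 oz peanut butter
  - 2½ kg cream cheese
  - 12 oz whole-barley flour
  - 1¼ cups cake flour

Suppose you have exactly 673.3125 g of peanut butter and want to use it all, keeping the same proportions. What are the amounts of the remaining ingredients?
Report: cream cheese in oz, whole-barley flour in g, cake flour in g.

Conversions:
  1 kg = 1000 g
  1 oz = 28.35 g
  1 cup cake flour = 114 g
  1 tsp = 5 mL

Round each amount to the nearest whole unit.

The original recipe has 283.5 g of peanut butter, so the scaling factor is 673.3125 ÷ 283.5 = 19/8 = 2.375.
cream cheese: 2.5 kg × 19/8 × 1000 g/kg ÷ 28.35 g/oz ≈ 209 oz
whole-barley flour: 12 oz × 19/8 × 28.35 g/oz ≈ 808 g
cake flour: 1.25 cup × 19/8 × 114 g/cup ≈ 338 g

cream cheese: 209 oz; whole-barley flour: 808 g; cake flour: 338 g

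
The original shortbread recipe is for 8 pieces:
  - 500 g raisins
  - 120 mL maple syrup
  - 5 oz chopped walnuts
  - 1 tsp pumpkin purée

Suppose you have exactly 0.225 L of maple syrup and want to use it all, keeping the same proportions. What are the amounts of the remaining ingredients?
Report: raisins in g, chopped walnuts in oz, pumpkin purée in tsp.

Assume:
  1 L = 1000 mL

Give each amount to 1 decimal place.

The original recipe has 0.12 L of maple syrup, so the scaling factor is 0.225 ÷ 0.12 = 15/8 = 1.875.
raisins: 500 g × 15/8 = 937.5 g
chopped walnuts: 5 oz × 15/8 ≈ 9.4 oz
pumpkin purée: 1 tsp × 15/8 ≈ 1.9 tsp

raisins: 937.5 g; chopped walnuts: 9.4 oz; pumpkin purée: 1.9 tsp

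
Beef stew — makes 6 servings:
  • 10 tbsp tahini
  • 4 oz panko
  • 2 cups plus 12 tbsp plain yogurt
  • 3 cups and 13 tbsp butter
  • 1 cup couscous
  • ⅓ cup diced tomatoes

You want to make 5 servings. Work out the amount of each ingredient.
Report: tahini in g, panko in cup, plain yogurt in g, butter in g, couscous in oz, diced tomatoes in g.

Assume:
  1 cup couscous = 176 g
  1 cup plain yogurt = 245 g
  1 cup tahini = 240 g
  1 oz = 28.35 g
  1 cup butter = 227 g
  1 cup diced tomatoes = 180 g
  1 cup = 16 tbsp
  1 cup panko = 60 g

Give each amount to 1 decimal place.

Scaling factor: 5/6.
tahini: 10 tbsp × 5/6 ÷ 16 tbsp/cup × 240 g/cup = 125.0 g
panko: 4 oz × 5/6 × 28.35 g/oz ÷ 60 g/cup ≈ 1.6 cup
plain yogurt: (2 cup + 12 tbsp = 2.75 cup) × 5/6 × 245 g/cup ≈ 561.5 g
butter: (3 cup + 13 tbsp = 3.8125 cup) × 5/6 × 227 g/cup ≈ 721.2 g
couscous: 1 cup × 5/6 × 176 g/cup ÷ 28.35 g/oz ≈ 5.2 oz
diced tomatoes: 1/3 cup × 5/6 × 180 g/cup = 50.0 g

tahini: 125.0 g; panko: 1.6 cup; plain yogurt: 561.5 g; butter: 721.2 g; couscous: 5.2 oz; diced tomatoes: 50.0 g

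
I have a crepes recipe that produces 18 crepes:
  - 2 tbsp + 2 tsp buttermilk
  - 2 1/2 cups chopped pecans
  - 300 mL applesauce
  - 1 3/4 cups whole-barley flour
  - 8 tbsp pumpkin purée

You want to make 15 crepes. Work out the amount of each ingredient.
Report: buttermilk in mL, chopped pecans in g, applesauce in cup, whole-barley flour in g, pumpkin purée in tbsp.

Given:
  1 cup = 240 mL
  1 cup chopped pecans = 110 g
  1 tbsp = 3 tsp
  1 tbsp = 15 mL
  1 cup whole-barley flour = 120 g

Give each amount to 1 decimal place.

Scaling factor: 15/18 = 5/6.
buttermilk: (2 tbsp + 2 tsp = 8/3 tbsp) × 5/6 × 15 mL/tbsp ≈ 33.3 mL
chopped pecans: 2.5 cup × 5/6 × 110 g/cup ≈ 229.2 g
applesauce: 300 mL × 5/6 ÷ 240 mL/cup ≈ 1.0 cup
whole-barley flour: 1.75 cup × 5/6 × 120 g/cup = 175.0 g
pumpkin purée: 8 tbsp × 5/6 ≈ 6.7 tbsp

buttermilk: 33.3 mL; chopped pecans: 229.2 g; applesauce: 1.0 cup; whole-barley flour: 175.0 g; pumpkin purée: 6.7 tbsp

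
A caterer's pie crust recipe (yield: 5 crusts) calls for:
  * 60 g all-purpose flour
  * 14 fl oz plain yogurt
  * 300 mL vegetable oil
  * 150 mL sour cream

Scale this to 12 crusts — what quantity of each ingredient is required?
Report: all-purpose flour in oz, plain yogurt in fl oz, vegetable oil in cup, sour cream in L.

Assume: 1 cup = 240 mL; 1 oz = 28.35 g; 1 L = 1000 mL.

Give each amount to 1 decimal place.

all-purpose flour: 5.1 oz; plain yogurt: 33.6 fl oz; vegetable oil: 3.0 cup; sour cream: 0.4 L

Scaling factor: 12/5 = 2.4.
all-purpose flour: 60 g × 12/5 ÷ 28.35 g/oz ≈ 5.1 oz
plain yogurt: 14 fl oz × 12/5 = 33.6 fl oz
vegetable oil: 300 mL × 12/5 ÷ 240 mL/cup = 3.0 cup
sour cream: 150 mL × 12/5 ÷ 1000 mL/L ≈ 0.4 L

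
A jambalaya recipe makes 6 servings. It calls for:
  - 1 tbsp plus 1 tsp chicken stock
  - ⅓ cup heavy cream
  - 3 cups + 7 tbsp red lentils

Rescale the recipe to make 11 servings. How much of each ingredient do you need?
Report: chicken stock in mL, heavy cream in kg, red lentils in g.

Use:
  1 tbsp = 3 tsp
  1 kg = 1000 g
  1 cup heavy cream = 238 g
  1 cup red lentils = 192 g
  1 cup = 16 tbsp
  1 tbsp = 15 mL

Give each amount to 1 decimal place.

chicken stock: 36.7 mL; heavy cream: 0.1 kg; red lentils: 1210.0 g

Scaling factor: 11/6.
chicken stock: (1 tbsp + 1 tsp = 4/3 tbsp) × 11/6 × 15 mL/tbsp ≈ 36.7 mL
heavy cream: 1/3 cup × 11/6 × 238 g/cup ÷ 1000 g/kg ≈ 0.1 kg
red lentils: (3 cup + 7 tbsp = 3.4375 cup) × 11/6 × 192 g/cup = 1210.0 g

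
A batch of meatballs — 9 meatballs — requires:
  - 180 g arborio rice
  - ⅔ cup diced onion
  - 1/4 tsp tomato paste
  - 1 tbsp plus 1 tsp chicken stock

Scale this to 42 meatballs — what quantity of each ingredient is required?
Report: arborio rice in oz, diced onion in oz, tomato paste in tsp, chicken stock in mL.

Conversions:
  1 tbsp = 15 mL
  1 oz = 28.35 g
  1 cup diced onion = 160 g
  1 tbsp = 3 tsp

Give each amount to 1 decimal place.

arborio rice: 29.6 oz; diced onion: 17.6 oz; tomato paste: 1.2 tsp; chicken stock: 93.3 mL

Scaling factor: 42/9 = 14/3.
arborio rice: 180 g × 14/3 ÷ 28.35 g/oz ≈ 29.6 oz
diced onion: 2/3 cup × 14/3 × 160 g/cup ÷ 28.35 g/oz ≈ 17.6 oz
tomato paste: 0.25 tsp × 14/3 ≈ 1.2 tsp
chicken stock: (1 tbsp + 1 tsp = 4/3 tbsp) × 14/3 × 15 mL/tbsp ≈ 93.3 mL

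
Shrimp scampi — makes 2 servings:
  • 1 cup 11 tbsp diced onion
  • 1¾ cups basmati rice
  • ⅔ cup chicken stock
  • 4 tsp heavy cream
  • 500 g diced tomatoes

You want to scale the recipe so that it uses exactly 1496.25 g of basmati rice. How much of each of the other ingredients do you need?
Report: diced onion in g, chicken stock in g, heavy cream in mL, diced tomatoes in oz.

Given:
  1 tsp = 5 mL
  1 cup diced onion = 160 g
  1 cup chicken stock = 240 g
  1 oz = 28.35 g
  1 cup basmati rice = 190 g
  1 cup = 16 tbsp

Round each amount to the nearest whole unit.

diced onion: 1215 g; chicken stock: 720 g; heavy cream: 90 mL; diced tomatoes: 79 oz

The original recipe has 332.5 g of basmati rice, so the scaling factor is 1496.25 ÷ 332.5 = 9/2 = 4.5.
diced onion: (1 cup + 11 tbsp = 1.6875 cup) × 9/2 × 160 g/cup = 1215 g
chicken stock: 2/3 cup × 9/2 × 240 g/cup = 720 g
heavy cream: 4 tsp × 9/2 × 5 mL/tsp = 90 mL
diced tomatoes: 500 g × 9/2 ÷ 28.35 g/oz ≈ 79 oz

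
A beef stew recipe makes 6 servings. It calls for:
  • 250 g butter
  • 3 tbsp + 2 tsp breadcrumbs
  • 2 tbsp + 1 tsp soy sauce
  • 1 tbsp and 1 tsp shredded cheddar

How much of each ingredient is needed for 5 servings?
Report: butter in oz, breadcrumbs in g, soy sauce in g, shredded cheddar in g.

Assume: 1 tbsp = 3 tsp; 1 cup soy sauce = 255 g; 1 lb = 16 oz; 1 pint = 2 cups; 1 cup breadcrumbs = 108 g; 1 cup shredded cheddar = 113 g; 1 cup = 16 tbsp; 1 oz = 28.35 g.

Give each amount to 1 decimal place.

butter: 7.3 oz; breadcrumbs: 20.6 g; soy sauce: 31.0 g; shredded cheddar: 7.8 g

Scaling factor: 5/6.
butter: 250 g × 5/6 ÷ 28.35 g/oz ≈ 7.3 oz
breadcrumbs: (3 tbsp + 2 tsp = 11/3 tbsp) × 5/6 ÷ 16 tbsp/cup × 108 g/cup ≈ 20.6 g
soy sauce: (2 tbsp + 1 tsp = 7/3 tbsp) × 5/6 ÷ 16 tbsp/cup × 255 g/cup ≈ 31.0 g
shredded cheddar: (1 tbsp + 1 tsp = 4/3 tbsp) × 5/6 ÷ 16 tbsp/cup × 113 g/cup ≈ 7.8 g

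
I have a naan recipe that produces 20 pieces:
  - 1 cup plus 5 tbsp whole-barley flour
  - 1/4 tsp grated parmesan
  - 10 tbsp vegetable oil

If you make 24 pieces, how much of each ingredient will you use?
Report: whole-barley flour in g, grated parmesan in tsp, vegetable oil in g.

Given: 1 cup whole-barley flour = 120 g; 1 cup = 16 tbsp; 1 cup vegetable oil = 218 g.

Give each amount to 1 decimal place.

whole-barley flour: 189.0 g; grated parmesan: 0.3 tsp; vegetable oil: 163.5 g

Scaling factor: 24/20 = 6/5 = 1.2.
whole-barley flour: (1 cup + 5 tbsp = 1.3125 cup) × 6/5 × 120 g/cup = 189.0 g
grated parmesan: 0.25 tsp × 6/5 = 0.3 tsp
vegetable oil: 10 tbsp × 6/5 ÷ 16 tbsp/cup × 218 g/cup = 163.5 g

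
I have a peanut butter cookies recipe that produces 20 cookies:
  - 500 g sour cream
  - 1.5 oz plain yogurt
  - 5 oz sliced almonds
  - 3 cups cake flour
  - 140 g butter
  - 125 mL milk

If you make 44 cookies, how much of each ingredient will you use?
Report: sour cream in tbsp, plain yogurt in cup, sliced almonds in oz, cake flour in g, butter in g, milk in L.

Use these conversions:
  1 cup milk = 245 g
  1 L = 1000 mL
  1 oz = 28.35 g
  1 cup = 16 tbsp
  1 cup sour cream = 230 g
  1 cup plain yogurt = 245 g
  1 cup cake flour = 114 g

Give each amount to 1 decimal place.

Scaling factor: 44/20 = 11/5 = 2.2.
sour cream: 500 g × 11/5 ÷ 230 g/cup × 16 tbsp/cup ≈ 76.5 tbsp
plain yogurt: 1.5 oz × 11/5 × 28.35 g/oz ÷ 245 g/cup ≈ 0.4 cup
sliced almonds: 5 oz × 11/5 = 11.0 oz
cake flour: 3 cup × 11/5 × 114 g/cup = 752.4 g
butter: 140 g × 11/5 = 308.0 g
milk: 125 mL × 11/5 ÷ 1000 mL/L ≈ 0.3 L

sour cream: 76.5 tbsp; plain yogurt: 0.4 cup; sliced almonds: 11.0 oz; cake flour: 752.4 g; butter: 308.0 g; milk: 0.3 L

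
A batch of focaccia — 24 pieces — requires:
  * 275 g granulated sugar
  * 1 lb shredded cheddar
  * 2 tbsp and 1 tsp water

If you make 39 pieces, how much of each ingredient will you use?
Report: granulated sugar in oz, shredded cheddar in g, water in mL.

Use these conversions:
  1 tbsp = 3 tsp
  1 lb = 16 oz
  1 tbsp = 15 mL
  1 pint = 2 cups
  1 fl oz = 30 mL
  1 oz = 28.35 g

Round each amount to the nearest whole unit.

granulated sugar: 16 oz; shredded cheddar: 737 g; water: 57 mL

Scaling factor: 39/24 = 13/8 = 1.625.
granulated sugar: 275 g × 13/8 ÷ 28.35 g/oz ≈ 16 oz
shredded cheddar: 1 lb × 13/8 × 16 oz/lb × 28.35 g/oz ≈ 737 g
water: (2 tbsp + 1 tsp = 7/3 tbsp) × 13/8 × 15 mL/tbsp ≈ 57 mL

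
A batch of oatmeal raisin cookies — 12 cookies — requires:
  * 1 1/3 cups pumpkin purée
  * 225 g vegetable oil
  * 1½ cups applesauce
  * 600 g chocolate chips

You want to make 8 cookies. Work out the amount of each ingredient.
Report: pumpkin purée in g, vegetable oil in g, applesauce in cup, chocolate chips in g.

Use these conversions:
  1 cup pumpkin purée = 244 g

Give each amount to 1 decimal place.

pumpkin purée: 216.9 g; vegetable oil: 150.0 g; applesauce: 1.0 cup; chocolate chips: 400.0 g

Scaling factor: 8/12 = 2/3.
pumpkin purée: 4/3 cup × 2/3 × 244 g/cup ≈ 216.9 g
vegetable oil: 225 g × 2/3 = 150.0 g
applesauce: 1.5 cup × 2/3 = 1.0 cup
chocolate chips: 600 g × 2/3 = 400.0 g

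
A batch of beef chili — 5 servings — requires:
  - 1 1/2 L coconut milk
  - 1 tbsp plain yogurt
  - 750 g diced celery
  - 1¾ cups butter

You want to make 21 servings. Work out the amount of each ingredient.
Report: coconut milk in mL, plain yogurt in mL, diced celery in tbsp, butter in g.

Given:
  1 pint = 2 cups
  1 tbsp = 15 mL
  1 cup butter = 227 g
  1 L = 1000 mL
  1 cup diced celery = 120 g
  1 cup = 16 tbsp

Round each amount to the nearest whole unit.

Scaling factor: 21/5 = 4.2.
coconut milk: 1.5 L × 21/5 × 1000 mL/L = 6300 mL
plain yogurt: 1 tbsp × 21/5 × 15 mL/tbsp = 63 mL
diced celery: 750 g × 21/5 ÷ 120 g/cup × 16 tbsp/cup = 420 tbsp
butter: 1.75 cup × 21/5 × 227 g/cup ≈ 1668 g

coconut milk: 6300 mL; plain yogurt: 63 mL; diced celery: 420 tbsp; butter: 1668 g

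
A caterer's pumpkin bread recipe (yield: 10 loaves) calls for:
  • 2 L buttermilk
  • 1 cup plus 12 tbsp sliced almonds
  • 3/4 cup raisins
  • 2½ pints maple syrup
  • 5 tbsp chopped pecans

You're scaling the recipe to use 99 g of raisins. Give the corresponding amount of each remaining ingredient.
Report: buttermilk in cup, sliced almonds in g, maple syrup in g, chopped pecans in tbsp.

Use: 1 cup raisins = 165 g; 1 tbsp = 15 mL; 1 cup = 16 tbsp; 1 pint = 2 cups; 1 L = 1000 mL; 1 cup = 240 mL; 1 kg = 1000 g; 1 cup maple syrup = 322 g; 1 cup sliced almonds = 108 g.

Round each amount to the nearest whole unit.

The original recipe has 123.75 g of raisins, so the scaling factor is 99 ÷ 123.75 = 4/5 = 0.8.
buttermilk: 2 L × 4/5 × 1000 mL/L ÷ 240 mL/cup ≈ 7 cup
sliced almonds: (1 cup + 12 tbsp = 1.75 cup) × 4/5 × 108 g/cup ≈ 151 g
maple syrup: 2.5 pint × 4/5 × 2 cup/pint × 322 g/cup = 1288 g
chopped pecans: 5 tbsp × 4/5 = 4 tbsp

buttermilk: 7 cup; sliced almonds: 151 g; maple syrup: 1288 g; chopped pecans: 4 tbsp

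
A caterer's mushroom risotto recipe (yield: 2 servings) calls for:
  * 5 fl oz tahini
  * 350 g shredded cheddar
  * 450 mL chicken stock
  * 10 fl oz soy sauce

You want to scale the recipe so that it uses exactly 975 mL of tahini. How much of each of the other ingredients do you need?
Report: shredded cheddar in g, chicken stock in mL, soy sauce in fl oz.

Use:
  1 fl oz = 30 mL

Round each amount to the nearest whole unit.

The original recipe has 150 mL of tahini, so the scaling factor is 975 ÷ 150 = 13/2 = 6.5.
shredded cheddar: 350 g × 13/2 = 2275 g
chicken stock: 450 mL × 13/2 = 2925 mL
soy sauce: 10 fl oz × 13/2 = 65 fl oz

shredded cheddar: 2275 g; chicken stock: 2925 mL; soy sauce: 65 fl oz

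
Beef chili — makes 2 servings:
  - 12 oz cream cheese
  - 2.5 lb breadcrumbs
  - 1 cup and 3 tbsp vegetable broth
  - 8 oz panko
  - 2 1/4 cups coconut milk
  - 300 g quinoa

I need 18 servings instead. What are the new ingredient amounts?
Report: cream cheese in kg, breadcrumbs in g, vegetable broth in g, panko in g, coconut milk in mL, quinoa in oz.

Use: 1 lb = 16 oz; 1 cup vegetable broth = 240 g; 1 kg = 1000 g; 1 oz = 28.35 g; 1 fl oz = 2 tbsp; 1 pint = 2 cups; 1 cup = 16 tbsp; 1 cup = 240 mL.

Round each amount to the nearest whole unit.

Scaling factor: 18/2 = 9.
cream cheese: 12 oz × 9 × 28.35 g/oz ÷ 1000 g/kg ≈ 3 kg
breadcrumbs: 2.5 lb × 9 × 16 oz/lb × 28.35 g/oz = 10206 g
vegetable broth: (1 cup + 3 tbsp = 1.1875 cup) × 9 × 240 g/cup = 2565 g
panko: 8 oz × 9 × 28.35 g/oz ≈ 2041 g
coconut milk: 2.25 cup × 9 × 240 mL/cup = 4860 mL
quinoa: 300 g × 9 ÷ 28.35 g/oz ≈ 95 oz

cream cheese: 3 kg; breadcrumbs: 10206 g; vegetable broth: 2565 g; panko: 2041 g; coconut milk: 4860 mL; quinoa: 95 oz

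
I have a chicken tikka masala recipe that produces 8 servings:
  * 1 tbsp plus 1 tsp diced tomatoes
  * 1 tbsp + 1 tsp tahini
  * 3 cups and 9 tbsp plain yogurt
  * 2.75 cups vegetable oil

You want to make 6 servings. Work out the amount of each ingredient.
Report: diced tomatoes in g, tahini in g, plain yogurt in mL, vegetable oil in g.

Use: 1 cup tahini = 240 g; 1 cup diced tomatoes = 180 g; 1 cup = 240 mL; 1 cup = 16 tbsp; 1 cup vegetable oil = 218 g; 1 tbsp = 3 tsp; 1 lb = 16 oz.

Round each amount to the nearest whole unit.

diced tomatoes: 11 g; tahini: 15 g; plain yogurt: 641 mL; vegetable oil: 450 g

Scaling factor: 6/8 = 3/4 = 0.75.
diced tomatoes: (1 tbsp + 1 tsp = 4/3 tbsp) × 3/4 ÷ 16 tbsp/cup × 180 g/cup ≈ 11 g
tahini: (1 tbsp + 1 tsp = 4/3 tbsp) × 3/4 ÷ 16 tbsp/cup × 240 g/cup = 15 g
plain yogurt: (3 cup + 9 tbsp = 3.5625 cup) × 3/4 × 240 mL/cup ≈ 641 mL
vegetable oil: 2.75 cup × 3/4 × 218 g/cup ≈ 450 g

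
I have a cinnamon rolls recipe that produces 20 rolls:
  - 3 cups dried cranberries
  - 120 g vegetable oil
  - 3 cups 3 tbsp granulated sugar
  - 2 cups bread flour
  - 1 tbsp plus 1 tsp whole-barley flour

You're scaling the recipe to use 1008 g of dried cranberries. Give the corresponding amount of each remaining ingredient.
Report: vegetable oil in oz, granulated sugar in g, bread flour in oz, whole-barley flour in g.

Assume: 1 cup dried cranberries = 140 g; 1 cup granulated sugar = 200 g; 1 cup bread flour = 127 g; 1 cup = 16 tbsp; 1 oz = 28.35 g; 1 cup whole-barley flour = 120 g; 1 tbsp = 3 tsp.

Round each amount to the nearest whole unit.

The original recipe has 420 g of dried cranberries, so the scaling factor is 1008 ÷ 420 = 12/5 = 2.4.
vegetable oil: 120 g × 12/5 ÷ 28.35 g/oz ≈ 10 oz
granulated sugar: (3 cup + 3 tbsp = 3.1875 cup) × 12/5 × 200 g/cup = 1530 g
bread flour: 2 cup × 12/5 × 127 g/cup ÷ 28.35 g/oz ≈ 22 oz
whole-barley flour: (1 tbsp + 1 tsp = 4/3 tbsp) × 12/5 ÷ 16 tbsp/cup × 120 g/cup = 24 g

vegetable oil: 10 oz; granulated sugar: 1530 g; bread flour: 22 oz; whole-barley flour: 24 g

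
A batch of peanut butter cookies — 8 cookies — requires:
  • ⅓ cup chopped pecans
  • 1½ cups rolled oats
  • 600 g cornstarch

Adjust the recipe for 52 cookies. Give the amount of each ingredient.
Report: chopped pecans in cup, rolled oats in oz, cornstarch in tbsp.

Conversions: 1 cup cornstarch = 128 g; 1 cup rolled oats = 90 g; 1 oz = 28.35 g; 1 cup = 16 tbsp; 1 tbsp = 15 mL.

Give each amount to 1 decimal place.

Scaling factor: 52/8 = 13/2 = 6.5.
chopped pecans: 1/3 cup × 13/2 ≈ 2.2 cup
rolled oats: 1.5 cup × 13/2 × 90 g/cup ÷ 28.35 g/oz ≈ 31.0 oz
cornstarch: 600 g × 13/2 ÷ 128 g/cup × 16 tbsp/cup = 487.5 tbsp

chopped pecans: 2.2 cup; rolled oats: 31.0 oz; cornstarch: 487.5 tbsp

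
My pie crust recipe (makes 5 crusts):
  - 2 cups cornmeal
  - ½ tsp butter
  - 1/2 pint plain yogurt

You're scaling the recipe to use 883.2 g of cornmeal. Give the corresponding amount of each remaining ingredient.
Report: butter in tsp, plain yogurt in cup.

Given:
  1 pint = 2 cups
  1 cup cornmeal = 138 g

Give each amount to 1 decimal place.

butter: 1.6 tsp; plain yogurt: 3.2 cup

The original recipe has 276 g of cornmeal, so the scaling factor is 883.2 ÷ 276 = 16/5 = 3.2.
butter: 0.5 tsp × 16/5 = 1.6 tsp
plain yogurt: 0.5 pint × 16/5 × 2 cup/pint = 3.2 cup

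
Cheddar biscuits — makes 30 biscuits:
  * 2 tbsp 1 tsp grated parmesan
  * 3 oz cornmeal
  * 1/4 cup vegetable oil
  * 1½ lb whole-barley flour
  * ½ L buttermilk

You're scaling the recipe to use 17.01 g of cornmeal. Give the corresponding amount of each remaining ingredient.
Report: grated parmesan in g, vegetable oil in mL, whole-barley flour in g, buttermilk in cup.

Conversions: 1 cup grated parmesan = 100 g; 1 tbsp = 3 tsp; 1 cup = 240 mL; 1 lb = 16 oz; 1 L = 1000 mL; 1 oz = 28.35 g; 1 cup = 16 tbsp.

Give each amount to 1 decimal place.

grated parmesan: 2.9 g; vegetable oil: 12.0 mL; whole-barley flour: 136.1 g; buttermilk: 0.4 cup

The original recipe has 85.05 g of cornmeal, so the scaling factor is 17.01 ÷ 85.05 = 1/5 = 0.2.
grated parmesan: (2 tbsp + 1 tsp = 7/3 tbsp) × 1/5 ÷ 16 tbsp/cup × 100 g/cup ≈ 2.9 g
vegetable oil: 0.25 cup × 1/5 × 240 mL/cup = 12.0 mL
whole-barley flour: 1.5 lb × 1/5 × 16 oz/lb × 28.35 g/oz ≈ 136.1 g
buttermilk: 0.5 L × 1/5 × 1000 mL/L ÷ 240 mL/cup ≈ 0.4 cup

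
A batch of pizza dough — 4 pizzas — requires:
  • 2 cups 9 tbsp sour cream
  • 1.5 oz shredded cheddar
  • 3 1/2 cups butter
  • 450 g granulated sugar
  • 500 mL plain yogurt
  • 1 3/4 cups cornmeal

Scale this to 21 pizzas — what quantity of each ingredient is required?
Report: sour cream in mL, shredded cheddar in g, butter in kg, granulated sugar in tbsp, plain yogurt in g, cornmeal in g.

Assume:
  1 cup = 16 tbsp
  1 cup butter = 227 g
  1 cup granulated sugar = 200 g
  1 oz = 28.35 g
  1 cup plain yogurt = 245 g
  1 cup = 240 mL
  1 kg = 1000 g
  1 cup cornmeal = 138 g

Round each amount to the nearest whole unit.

Scaling factor: 21/4 = 5.25.
sour cream: (2 cup + 9 tbsp = 2.5625 cup) × 21/4 × 240 mL/cup ≈ 3229 mL
shredded cheddar: 1.5 oz × 21/4 × 28.35 g/oz ≈ 223 g
butter: 3.5 cup × 21/4 × 227 g/cup ÷ 1000 g/kg ≈ 4 kg
granulated sugar: 450 g × 21/4 ÷ 200 g/cup × 16 tbsp/cup = 189 tbsp
plain yogurt: 500 mL × 21/4 ÷ 240 mL/cup × 245 g/cup ≈ 2680 g
cornmeal: 1.75 cup × 21/4 × 138 g/cup ≈ 1268 g

sour cream: 3229 mL; shredded cheddar: 223 g; butter: 4 kg; granulated sugar: 189 tbsp; plain yogurt: 2680 g; cornmeal: 1268 g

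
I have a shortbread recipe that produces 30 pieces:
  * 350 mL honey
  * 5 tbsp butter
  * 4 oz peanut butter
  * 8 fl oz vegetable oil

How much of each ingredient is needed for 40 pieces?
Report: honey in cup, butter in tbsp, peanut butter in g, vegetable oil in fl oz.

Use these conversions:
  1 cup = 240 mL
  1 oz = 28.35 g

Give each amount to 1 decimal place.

Scaling factor: 40/30 = 4/3.
honey: 350 mL × 4/3 ÷ 240 mL/cup ≈ 1.9 cup
butter: 5 tbsp × 4/3 ≈ 6.7 tbsp
peanut butter: 4 oz × 4/3 × 28.35 g/oz = 151.2 g
vegetable oil: 8 fl oz × 4/3 ≈ 10.7 fl oz

honey: 1.9 cup; butter: 6.7 tbsp; peanut butter: 151.2 g; vegetable oil: 10.7 fl oz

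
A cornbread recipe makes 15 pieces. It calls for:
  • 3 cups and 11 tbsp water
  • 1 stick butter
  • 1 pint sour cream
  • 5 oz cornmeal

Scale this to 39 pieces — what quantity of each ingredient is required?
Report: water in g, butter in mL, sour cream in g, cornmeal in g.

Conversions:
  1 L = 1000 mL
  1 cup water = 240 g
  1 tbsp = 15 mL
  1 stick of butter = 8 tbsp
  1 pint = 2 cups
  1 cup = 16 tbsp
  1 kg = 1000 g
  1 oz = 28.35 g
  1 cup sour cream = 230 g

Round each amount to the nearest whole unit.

water: 2301 g; butter: 312 mL; sour cream: 1196 g; cornmeal: 369 g

Scaling factor: 39/15 = 13/5 = 2.6.
water: (3 cup + 11 tbsp = 3.6875 cup) × 13/5 × 240 g/cup = 2301 g
butter: 1 stick × 13/5 × 8 tbsp/stick × 15 mL/tbsp = 312 mL
sour cream: 1 pint × 13/5 × 2 cup/pint × 230 g/cup = 1196 g
cornmeal: 5 oz × 13/5 × 28.35 g/oz ≈ 369 g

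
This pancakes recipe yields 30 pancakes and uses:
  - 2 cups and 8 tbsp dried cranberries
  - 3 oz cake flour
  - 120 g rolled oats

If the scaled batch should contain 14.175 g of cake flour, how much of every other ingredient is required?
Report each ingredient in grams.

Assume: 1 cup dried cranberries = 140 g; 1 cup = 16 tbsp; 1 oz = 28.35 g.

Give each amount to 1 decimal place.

dried cranberries: 58.3 g; rolled oats: 20.0 g

The original recipe has 85.05 g of cake flour, so the scaling factor is 14.175 ÷ 85.05 = 1/6.
dried cranberries: (2 cup + 8 tbsp = 2.5 cup) × 1/6 × 140 g/cup ≈ 58.3 g
rolled oats: 120 g × 1/6 = 20.0 g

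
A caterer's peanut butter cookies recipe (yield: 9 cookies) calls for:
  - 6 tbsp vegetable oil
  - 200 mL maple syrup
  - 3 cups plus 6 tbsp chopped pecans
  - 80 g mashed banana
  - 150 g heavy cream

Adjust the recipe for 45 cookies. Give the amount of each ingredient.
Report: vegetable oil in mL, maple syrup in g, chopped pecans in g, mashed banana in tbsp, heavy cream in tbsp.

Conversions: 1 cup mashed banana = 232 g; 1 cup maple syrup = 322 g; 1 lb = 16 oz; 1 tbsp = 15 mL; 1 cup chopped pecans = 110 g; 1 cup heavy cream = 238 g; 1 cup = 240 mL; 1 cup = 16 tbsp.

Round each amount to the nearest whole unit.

vegetable oil: 450 mL; maple syrup: 1342 g; chopped pecans: 1856 g; mashed banana: 28 tbsp; heavy cream: 50 tbsp

Scaling factor: 45/9 = 5.
vegetable oil: 6 tbsp × 5 × 15 mL/tbsp = 450 mL
maple syrup: 200 mL × 5 ÷ 240 mL/cup × 322 g/cup ≈ 1342 g
chopped pecans: (3 cup + 6 tbsp = 3.375 cup) × 5 × 110 g/cup ≈ 1856 g
mashed banana: 80 g × 5 ÷ 232 g/cup × 16 tbsp/cup ≈ 28 tbsp
heavy cream: 150 g × 5 ÷ 238 g/cup × 16 tbsp/cup ≈ 50 tbsp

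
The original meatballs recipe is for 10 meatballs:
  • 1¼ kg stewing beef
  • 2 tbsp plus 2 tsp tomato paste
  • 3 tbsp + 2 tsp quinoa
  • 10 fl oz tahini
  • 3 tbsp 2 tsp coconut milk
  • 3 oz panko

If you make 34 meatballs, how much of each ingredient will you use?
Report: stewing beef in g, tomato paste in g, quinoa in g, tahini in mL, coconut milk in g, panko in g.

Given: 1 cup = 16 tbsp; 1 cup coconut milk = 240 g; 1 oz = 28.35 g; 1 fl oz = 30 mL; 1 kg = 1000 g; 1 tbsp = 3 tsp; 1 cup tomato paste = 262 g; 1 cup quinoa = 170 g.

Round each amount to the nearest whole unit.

stewing beef: 4250 g; tomato paste: 148 g; quinoa: 132 g; tahini: 1020 mL; coconut milk: 187 g; panko: 289 g

Scaling factor: 34/10 = 17/5 = 3.4.
stewing beef: 1.25 kg × 17/5 × 1000 g/kg = 4250 g
tomato paste: (2 tbsp + 2 tsp = 8/3 tbsp) × 17/5 ÷ 16 tbsp/cup × 262 g/cup ≈ 148 g
quinoa: (3 tbsp + 2 tsp = 11/3 tbsp) × 17/5 ÷ 16 tbsp/cup × 170 g/cup ≈ 132 g
tahini: 10 fl oz × 17/5 × 30 mL/fl oz = 1020 mL
coconut milk: (3 tbsp + 2 tsp = 11/3 tbsp) × 17/5 ÷ 16 tbsp/cup × 240 g/cup = 187 g
panko: 3 oz × 17/5 × 28.35 g/oz ≈ 289 g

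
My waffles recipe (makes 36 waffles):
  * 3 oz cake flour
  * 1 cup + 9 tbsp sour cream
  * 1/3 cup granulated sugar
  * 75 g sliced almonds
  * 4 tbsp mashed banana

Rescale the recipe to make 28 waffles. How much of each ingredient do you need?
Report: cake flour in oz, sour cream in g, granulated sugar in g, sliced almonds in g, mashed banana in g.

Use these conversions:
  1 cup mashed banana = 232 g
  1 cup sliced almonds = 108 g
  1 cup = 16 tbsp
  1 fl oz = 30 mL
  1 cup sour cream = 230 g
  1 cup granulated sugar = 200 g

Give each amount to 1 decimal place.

Scaling factor: 28/36 = 7/9.
cake flour: 3 oz × 7/9 ≈ 2.3 oz
sour cream: (1 cup + 9 tbsp = 1.5625 cup) × 7/9 × 230 g/cup ≈ 279.5 g
granulated sugar: 1/3 cup × 7/9 × 200 g/cup ≈ 51.9 g
sliced almonds: 75 g × 7/9 ≈ 58.3 g
mashed banana: 4 tbsp × 7/9 ÷ 16 tbsp/cup × 232 g/cup ≈ 45.1 g

cake flour: 2.3 oz; sour cream: 279.5 g; granulated sugar: 51.9 g; sliced almonds: 58.3 g; mashed banana: 45.1 g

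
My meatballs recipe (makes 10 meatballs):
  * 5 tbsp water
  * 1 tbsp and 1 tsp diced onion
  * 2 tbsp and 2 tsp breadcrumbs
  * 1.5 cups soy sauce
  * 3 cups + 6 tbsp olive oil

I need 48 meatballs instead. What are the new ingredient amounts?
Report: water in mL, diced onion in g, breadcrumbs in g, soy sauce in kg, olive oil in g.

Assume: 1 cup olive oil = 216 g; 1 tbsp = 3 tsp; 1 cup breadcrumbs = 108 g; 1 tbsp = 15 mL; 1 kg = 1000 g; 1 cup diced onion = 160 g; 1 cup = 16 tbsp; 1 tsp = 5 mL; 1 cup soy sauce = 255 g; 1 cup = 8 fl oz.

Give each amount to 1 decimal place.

Scaling factor: 48/10 = 24/5 = 4.8.
water: 5 tbsp × 24/5 × 15 mL/tbsp = 360.0 mL
diced onion: (1 tbsp + 1 tsp = 4/3 tbsp) × 24/5 ÷ 16 tbsp/cup × 160 g/cup = 64.0 g
breadcrumbs: (2 tbsp + 2 tsp = 8/3 tbsp) × 24/5 ÷ 16 tbsp/cup × 108 g/cup = 86.4 g
soy sauce: 1.5 cup × 24/5 × 255 g/cup ÷ 1000 g/kg ≈ 1.8 kg
olive oil: (3 cup + 6 tbsp = 3.375 cup) × 24/5 × 216 g/cup = 3499.2 g

water: 360.0 mL; diced onion: 64.0 g; breadcrumbs: 86.4 g; soy sauce: 1.8 kg; olive oil: 3499.2 g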